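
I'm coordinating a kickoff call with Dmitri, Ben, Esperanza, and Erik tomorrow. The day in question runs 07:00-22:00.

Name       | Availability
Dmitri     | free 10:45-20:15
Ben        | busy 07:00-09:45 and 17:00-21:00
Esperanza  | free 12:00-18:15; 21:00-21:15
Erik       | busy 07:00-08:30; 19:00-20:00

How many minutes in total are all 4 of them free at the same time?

300

Dmitri free: 10:45-20:15.
Ben free: 09:45-17:00, 21:00-22:00 (invert busy blocks within the working day).
Esperanza free: 12:00-18:15, 21:00-21:15.
Erik free: 08:30-19:00, 20:00-22:00 (invert busy blocks within the working day).
Dmitri ∩ Ben: 10:45-17:00.
Dmitri ∩ Ben ∩ Esperanza: 12:00-17:00.
Dmitri ∩ Ben ∩ Esperanza ∩ Erik: 12:00-17:00.
So the common availability across everyone is 12:00-17:00.
That's a single block of 300 minutes.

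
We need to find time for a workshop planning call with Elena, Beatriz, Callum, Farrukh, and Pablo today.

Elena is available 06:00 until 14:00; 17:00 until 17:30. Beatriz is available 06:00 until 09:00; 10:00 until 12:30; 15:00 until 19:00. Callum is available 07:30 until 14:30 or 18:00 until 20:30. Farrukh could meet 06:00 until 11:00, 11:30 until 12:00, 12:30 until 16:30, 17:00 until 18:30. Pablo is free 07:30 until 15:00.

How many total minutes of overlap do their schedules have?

180

Elena ∩ Beatriz: 06:00-09:00, 10:00-12:30, 17:00-17:30.
Elena ∩ Beatriz ∩ Callum: 07:30-09:00, 10:00-12:30.
Elena ∩ Beatriz ∩ Callum ∩ Farrukh: 07:30-09:00, 10:00-11:00, 11:30-12:00.
Elena ∩ Beatriz ∩ Callum ∩ Farrukh ∩ Pablo: 07:30-09:00, 10:00-11:00, 11:30-12:00.
Summing the common windows: 90 + 60 + 30 = 180 minutes.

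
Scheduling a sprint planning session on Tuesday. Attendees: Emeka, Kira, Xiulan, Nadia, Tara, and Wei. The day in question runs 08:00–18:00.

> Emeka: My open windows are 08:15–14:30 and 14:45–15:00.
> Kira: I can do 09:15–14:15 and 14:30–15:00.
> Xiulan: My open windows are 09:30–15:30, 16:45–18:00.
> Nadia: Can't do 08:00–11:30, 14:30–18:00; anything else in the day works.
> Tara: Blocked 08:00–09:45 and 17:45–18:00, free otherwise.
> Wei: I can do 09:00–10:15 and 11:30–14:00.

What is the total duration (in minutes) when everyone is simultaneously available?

150

Emeka free: 08:15-14:30, 14:45-15:00.
Kira free: 09:15-14:15, 14:30-15:00.
Xiulan free: 09:30-15:30, 16:45-18:00.
Nadia free: 11:30-14:30 (invert busy blocks within the working day).
Tara free: 09:45-17:45 (invert busy blocks within the working day).
Wei free: 09:00-10:15, 11:30-14:00.
Emeka ∩ Kira: 09:15-14:15, 14:45-15:00.
Emeka ∩ Kira ∩ Xiulan: 09:30-14:15, 14:45-15:00.
Emeka ∩ Kira ∩ Xiulan ∩ Nadia: 11:30-14:15.
Emeka ∩ Kira ∩ Xiulan ∩ Nadia ∩ Tara: 11:30-14:15.
Emeka ∩ Kira ∩ Xiulan ∩ Nadia ∩ Tara ∩ Wei: 11:30-14:00.
That's a single block of 150 minutes.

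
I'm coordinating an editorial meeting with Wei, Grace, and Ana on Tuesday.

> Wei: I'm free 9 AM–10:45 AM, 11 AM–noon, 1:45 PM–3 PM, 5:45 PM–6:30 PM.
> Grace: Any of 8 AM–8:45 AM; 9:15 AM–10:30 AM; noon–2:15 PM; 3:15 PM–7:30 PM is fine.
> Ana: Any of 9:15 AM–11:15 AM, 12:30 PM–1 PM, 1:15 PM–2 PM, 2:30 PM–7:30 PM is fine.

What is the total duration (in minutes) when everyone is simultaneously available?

135

Wei ∩ Grace: 09:15-10:30, 13:45-14:15, 17:45-18:30.
Wei ∩ Grace ∩ Ana: 09:15-10:30, 13:45-14:00, 17:45-18:30.
Summing the common windows: 75 + 15 + 45 = 135 minutes.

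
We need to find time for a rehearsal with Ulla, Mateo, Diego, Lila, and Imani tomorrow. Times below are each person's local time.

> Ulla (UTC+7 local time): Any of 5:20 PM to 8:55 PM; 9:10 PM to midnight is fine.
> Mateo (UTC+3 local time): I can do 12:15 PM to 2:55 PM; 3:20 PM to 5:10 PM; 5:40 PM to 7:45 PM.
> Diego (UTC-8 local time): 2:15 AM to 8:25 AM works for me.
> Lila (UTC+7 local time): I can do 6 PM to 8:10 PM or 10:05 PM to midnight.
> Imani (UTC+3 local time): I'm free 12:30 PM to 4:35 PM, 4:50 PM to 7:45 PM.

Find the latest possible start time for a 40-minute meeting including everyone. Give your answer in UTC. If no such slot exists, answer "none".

15:45

Ulla in UTC: 10:20-13:55, 14:10-17:00 (subtract 7h to convert from UTC+7).
Mateo in UTC: 09:15-11:55, 12:20-14:10, 14:40-16:45 (subtract 3h to convert from UTC+3).
Diego in UTC: 10:15-16:25 (add 8h to convert from UTC-8).
Lila in UTC: 11:00-13:10, 15:05-17:00 (subtract 7h to convert from UTC+7).
Imani in UTC: 09:30-13:35, 13:50-16:45 (subtract 3h to convert from UTC+3).
Ulla ∩ Mateo: 10:20-11:55, 12:20-13:55, 14:40-16:45.
Ulla ∩ Mateo ∩ Diego: 10:20-11:55, 12:20-13:55, 14:40-16:25.
Ulla ∩ Mateo ∩ Diego ∩ Lila: 11:00-11:55, 12:20-13:10, 15:05-16:25.
Ulla ∩ Mateo ∩ Diego ∩ Lila ∩ Imani: 11:00-11:55, 12:20-13:10, 15:05-16:25.
The last common window of at least 40 minutes is 15:05-16:25; a 40-minute meeting can start as late as 15:45 and still end by 16:25.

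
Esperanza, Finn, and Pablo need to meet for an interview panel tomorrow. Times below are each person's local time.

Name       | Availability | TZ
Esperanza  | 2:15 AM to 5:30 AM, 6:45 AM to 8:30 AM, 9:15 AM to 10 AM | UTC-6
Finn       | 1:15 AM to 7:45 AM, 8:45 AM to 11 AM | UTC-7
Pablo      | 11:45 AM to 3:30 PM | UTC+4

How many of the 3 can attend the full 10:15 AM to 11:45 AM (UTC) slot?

Esperanza in UTC: 08:15-11:30, 12:45-14:30, 15:15-16:00 (add 6h to convert from UTC-6).
Finn in UTC: 08:15-14:45, 15:45-18:00 (add 7h to convert from UTC-7).
Pablo in UTC: 07:45-11:30 (subtract 4h to convert from UTC+4).
Finn can make the full 10:15-11:45 slot — that's 1.

1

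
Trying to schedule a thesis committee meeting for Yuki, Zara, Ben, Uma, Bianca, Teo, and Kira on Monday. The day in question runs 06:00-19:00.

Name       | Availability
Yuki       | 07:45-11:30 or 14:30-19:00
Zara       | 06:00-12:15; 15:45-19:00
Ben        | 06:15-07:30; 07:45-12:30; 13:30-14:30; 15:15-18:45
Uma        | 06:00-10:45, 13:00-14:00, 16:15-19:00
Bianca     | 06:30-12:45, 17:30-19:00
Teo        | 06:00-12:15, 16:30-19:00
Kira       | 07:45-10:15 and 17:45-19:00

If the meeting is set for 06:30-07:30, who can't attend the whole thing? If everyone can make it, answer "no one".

Yuki: not fully free for 06:30-07:30. Zara: free for 06:30-07:30. Ben: free for 06:30-07:30. Uma: free for 06:30-07:30. Bianca: free for 06:30-07:30. Teo: free for 06:30-07:30. Kira: not fully free for 06:30-07:30.

Kira, Yuki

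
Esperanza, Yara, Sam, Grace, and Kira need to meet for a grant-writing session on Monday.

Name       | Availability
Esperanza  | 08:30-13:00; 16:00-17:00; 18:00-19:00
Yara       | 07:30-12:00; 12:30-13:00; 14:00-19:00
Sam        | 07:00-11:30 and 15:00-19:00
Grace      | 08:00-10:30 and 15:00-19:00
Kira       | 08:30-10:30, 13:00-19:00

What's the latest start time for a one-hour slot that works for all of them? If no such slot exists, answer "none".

Esperanza ∩ Yara: 08:30-12:00, 12:30-13:00, 16:00-17:00, 18:00-19:00.
Esperanza ∩ Yara ∩ Sam: 08:30-11:30, 16:00-17:00, 18:00-19:00.
Esperanza ∩ Yara ∩ Sam ∩ Grace: 08:30-10:30, 16:00-17:00, 18:00-19:00.
Esperanza ∩ Yara ∩ Sam ∩ Grace ∩ Kira: 08:30-10:30, 16:00-17:00, 18:00-19:00.
The last common window of at least 60 minutes is 18:00-19:00; a 60-minute meeting can start as late as 18:00 and still end by 19:00.

18:00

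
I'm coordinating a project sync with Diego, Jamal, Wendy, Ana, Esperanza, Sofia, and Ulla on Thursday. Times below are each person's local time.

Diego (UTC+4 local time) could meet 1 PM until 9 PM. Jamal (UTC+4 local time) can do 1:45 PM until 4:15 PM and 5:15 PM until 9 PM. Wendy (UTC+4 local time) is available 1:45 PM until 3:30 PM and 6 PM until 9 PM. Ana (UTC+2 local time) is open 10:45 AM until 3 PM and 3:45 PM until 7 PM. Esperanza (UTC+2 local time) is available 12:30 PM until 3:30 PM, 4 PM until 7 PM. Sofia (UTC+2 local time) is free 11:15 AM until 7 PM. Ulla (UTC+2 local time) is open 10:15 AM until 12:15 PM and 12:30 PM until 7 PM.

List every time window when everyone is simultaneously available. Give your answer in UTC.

10:30-11:30, 14:00-17:00

Diego in UTC: 09:00-17:00 (subtract 4h to convert from UTC+4).
Jamal in UTC: 09:45-12:15, 13:15-17:00 (subtract 4h to convert from UTC+4).
Wendy in UTC: 09:45-11:30, 14:00-17:00 (subtract 4h to convert from UTC+4).
Ana in UTC: 08:45-13:00, 13:45-17:00 (subtract 2h to convert from UTC+2).
Esperanza in UTC: 10:30-13:30, 14:00-17:00 (subtract 2h to convert from UTC+2).
Sofia in UTC: 09:15-17:00 (subtract 2h to convert from UTC+2).
Ulla in UTC: 08:15-10:15, 10:30-17:00 (subtract 2h to convert from UTC+2).
Diego ∩ Jamal: 09:45-12:15, 13:15-17:00.
Diego ∩ Jamal ∩ Wendy: 09:45-11:30, 14:00-17:00.
Diego ∩ Jamal ∩ Wendy ∩ Ana: 09:45-11:30, 14:00-17:00.
Diego ∩ Jamal ∩ Wendy ∩ Ana ∩ Esperanza: 10:30-11:30, 14:00-17:00.
Diego ∩ Jamal ∩ Wendy ∩ Ana ∩ Esperanza ∩ Sofia: 10:30-11:30, 14:00-17:00.
Diego ∩ Jamal ∩ Wendy ∩ Ana ∩ Esperanza ∩ Sofia ∩ Ulla: 10:30-11:30, 14:00-17:00.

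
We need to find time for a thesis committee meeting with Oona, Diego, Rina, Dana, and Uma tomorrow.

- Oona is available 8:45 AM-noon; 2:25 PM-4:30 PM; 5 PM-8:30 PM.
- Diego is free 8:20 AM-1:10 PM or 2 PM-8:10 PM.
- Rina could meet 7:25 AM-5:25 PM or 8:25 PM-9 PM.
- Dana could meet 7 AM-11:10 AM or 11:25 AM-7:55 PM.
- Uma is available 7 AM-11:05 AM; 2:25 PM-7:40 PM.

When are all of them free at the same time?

Oona ∩ Diego: 08:45-12:00, 14:25-16:30, 17:00-20:10.
Oona ∩ Diego ∩ Rina: 08:45-12:00, 14:25-16:30, 17:00-17:25.
Oona ∩ Diego ∩ Rina ∩ Dana: 08:45-11:10, 11:25-12:00, 14:25-16:30, 17:00-17:25.
Oona ∩ Diego ∩ Rina ∩ Dana ∩ Uma: 08:45-11:05, 14:25-16:30, 17:00-17:25.

08:45-11:05, 14:25-16:30, 17:00-17:25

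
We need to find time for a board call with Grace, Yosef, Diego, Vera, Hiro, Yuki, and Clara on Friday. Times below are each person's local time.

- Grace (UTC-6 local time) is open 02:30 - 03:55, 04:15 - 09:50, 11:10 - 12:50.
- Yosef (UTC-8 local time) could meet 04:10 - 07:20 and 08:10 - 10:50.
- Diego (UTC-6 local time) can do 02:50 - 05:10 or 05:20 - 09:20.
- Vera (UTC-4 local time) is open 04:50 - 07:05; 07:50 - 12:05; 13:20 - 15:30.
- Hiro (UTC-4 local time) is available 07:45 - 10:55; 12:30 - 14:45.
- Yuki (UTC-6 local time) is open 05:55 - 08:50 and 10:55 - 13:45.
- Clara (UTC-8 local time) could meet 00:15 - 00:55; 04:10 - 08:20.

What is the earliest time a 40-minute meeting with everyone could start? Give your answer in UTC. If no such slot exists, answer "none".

Grace in UTC: 08:30-09:55, 10:15-15:50, 17:10-18:50 (add 6h to convert from UTC-6).
Yosef in UTC: 12:10-15:20, 16:10-18:50 (add 8h to convert from UTC-8).
Diego in UTC: 08:50-11:10, 11:20-15:20 (add 6h to convert from UTC-6).
Vera in UTC: 08:50-11:05, 11:50-16:05, 17:20-19:30 (add 4h to convert from UTC-4).
Hiro in UTC: 11:45-14:55, 16:30-18:45 (add 4h to convert from UTC-4).
Yuki in UTC: 11:55-14:50, 16:55-19:45 (add 6h to convert from UTC-6).
Clara in UTC: 08:15-08:55, 12:10-16:20 (add 8h to convert from UTC-8).
Grace ∩ Yosef: 12:10-15:20, 17:10-18:50.
Grace ∩ Yosef ∩ Diego: 12:10-15:20.
Grace ∩ Yosef ∩ Diego ∩ Vera: 12:10-15:20.
Grace ∩ Yosef ∩ Diego ∩ Vera ∩ Hiro: 12:10-14:55.
Grace ∩ Yosef ∩ Diego ∩ Vera ∩ Hiro ∩ Yuki: 12:10-14:50.
Grace ∩ Yosef ∩ Diego ∩ Vera ∩ Hiro ∩ Yuki ∩ Clara: 12:10-14:50.
The first common window of at least 40 minutes is 12:10-14:50, so the earliest start is 12:10.

12:10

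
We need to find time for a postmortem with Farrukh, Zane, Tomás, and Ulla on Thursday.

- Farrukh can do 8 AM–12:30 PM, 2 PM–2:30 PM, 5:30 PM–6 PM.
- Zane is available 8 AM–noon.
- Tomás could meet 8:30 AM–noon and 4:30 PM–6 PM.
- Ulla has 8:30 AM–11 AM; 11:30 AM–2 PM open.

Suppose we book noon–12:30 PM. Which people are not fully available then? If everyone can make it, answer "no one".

Farrukh: free for 12:00-12:30. Zane: not fully free for 12:00-12:30. Tomás: not fully free for 12:00-12:30. Ulla: free for 12:00-12:30.

Tomás, Zane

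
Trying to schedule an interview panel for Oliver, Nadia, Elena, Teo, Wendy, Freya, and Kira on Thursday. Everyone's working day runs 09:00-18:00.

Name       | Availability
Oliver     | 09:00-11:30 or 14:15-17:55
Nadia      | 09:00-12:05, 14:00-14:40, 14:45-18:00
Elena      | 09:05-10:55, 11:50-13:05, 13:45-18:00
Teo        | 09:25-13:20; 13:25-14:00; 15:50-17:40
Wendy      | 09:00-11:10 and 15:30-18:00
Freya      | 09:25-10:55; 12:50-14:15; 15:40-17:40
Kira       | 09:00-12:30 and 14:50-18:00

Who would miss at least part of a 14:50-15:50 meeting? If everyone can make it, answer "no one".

Oliver: free for 14:50-15:50. Nadia: free for 14:50-15:50. Elena: free for 14:50-15:50. Teo: not fully free for 14:50-15:50. Wendy: not fully free for 14:50-15:50. Freya: not fully free for 14:50-15:50. Kira: free for 14:50-15:50.

Freya, Teo, Wendy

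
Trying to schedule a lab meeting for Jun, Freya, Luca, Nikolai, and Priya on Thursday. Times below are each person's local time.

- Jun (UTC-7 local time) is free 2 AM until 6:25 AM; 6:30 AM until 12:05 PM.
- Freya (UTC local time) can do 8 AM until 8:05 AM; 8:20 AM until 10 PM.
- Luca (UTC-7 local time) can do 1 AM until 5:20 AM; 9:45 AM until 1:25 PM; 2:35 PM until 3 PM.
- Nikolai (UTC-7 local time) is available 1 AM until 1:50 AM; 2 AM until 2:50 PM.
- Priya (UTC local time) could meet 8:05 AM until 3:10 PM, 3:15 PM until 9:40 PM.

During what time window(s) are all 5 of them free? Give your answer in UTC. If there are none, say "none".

Jun in UTC: 09:00-13:25, 13:30-19:05 (add 7h to convert from UTC-7).
Freya in UTC: 08:00-08:05, 08:20-22:00.
Luca in UTC: 08:00-12:20, 16:45-20:25, 21:35-22:00 (add 7h to convert from UTC-7).
Nikolai in UTC: 08:00-08:50, 09:00-21:50 (add 7h to convert from UTC-7).
Priya in UTC: 08:05-15:10, 15:15-21:40.
Jun ∩ Freya: 09:00-13:25, 13:30-19:05.
Jun ∩ Freya ∩ Luca: 09:00-12:20, 16:45-19:05.
Jun ∩ Freya ∩ Luca ∩ Nikolai: 09:00-12:20, 16:45-19:05.
Jun ∩ Freya ∩ Luca ∩ Nikolai ∩ Priya: 09:00-12:20, 16:45-19:05.

09:00-12:20, 16:45-19:05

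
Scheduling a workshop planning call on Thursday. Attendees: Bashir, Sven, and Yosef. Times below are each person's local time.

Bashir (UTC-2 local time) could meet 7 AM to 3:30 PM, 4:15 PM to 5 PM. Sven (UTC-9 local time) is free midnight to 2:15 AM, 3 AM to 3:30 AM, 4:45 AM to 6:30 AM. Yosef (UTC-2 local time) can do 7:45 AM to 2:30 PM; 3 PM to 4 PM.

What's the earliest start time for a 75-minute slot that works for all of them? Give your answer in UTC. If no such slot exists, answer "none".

Bashir in UTC: 09:00-17:30, 18:15-19:00 (add 2h to convert from UTC-2).
Sven in UTC: 09:00-11:15, 12:00-12:30, 13:45-15:30 (add 9h to convert from UTC-9).
Yosef in UTC: 09:45-16:30, 17:00-18:00 (add 2h to convert from UTC-2).
Bashir ∩ Sven: 09:00-11:15, 12:00-12:30, 13:45-15:30.
Bashir ∩ Sven ∩ Yosef: 09:45-11:15, 12:00-12:30, 13:45-15:30.
So the common availability across everyone is 09:45-11:15, 12:00-12:30, 13:45-15:30.
The first common window of at least 75 minutes is 09:45-11:15, so the earliest start is 09:45.

09:45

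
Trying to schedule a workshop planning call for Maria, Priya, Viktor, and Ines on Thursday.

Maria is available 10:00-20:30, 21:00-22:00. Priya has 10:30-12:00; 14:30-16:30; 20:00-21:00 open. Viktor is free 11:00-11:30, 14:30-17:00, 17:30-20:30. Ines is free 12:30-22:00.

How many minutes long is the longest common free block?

Maria ∩ Priya: 10:30-12:00, 14:30-16:30, 20:00-20:30.
Maria ∩ Priya ∩ Viktor: 11:00-11:30, 14:30-16:30, 20:00-20:30.
Maria ∩ Priya ∩ Viktor ∩ Ines: 14:30-16:30, 20:00-20:30.
The longest is 14:30-16:30 at 120 minutes.

120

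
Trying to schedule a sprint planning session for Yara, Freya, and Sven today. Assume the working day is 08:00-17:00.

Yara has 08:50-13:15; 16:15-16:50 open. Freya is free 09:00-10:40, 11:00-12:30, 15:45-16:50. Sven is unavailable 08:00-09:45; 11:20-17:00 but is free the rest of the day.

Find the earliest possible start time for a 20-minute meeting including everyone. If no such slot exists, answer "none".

09:45

Yara free: 08:50-13:15, 16:15-16:50.
Freya free: 09:00-10:40, 11:00-12:30, 15:45-16:50.
Sven free: 09:45-11:20 (invert busy blocks within the working day).
Yara ∩ Freya: 09:00-10:40, 11:00-12:30, 16:15-16:50.
Yara ∩ Freya ∩ Sven: 09:45-10:40, 11:00-11:20.
The first common window of at least 20 minutes is 09:45-10:40, so the earliest start is 09:45.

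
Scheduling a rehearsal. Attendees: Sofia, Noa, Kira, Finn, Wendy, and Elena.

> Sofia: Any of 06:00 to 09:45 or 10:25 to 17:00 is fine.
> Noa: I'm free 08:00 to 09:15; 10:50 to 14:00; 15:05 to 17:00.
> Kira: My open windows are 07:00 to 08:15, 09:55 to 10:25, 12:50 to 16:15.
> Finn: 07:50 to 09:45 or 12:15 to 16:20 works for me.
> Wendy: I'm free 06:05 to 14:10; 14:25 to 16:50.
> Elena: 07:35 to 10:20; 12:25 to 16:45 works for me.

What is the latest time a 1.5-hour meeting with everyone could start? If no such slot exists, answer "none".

Sofia ∩ Noa: 08:00-09:15, 10:50-14:00, 15:05-17:00.
Sofia ∩ Noa ∩ Kira: 08:00-08:15, 12:50-14:00, 15:05-16:15.
Sofia ∩ Noa ∩ Kira ∩ Finn: 08:00-08:15, 12:50-14:00, 15:05-16:15.
Sofia ∩ Noa ∩ Kira ∩ Finn ∩ Wendy: 08:00-08:15, 12:50-14:00, 15:05-16:15.
Sofia ∩ Noa ∩ Kira ∩ Finn ∩ Wendy ∩ Elena: 08:00-08:15, 12:50-14:00, 15:05-16:15.
So the common availability across everyone is 08:00-08:15, 12:50-14:00, 15:05-16:15.
No common window is at least 90 minutes long.

none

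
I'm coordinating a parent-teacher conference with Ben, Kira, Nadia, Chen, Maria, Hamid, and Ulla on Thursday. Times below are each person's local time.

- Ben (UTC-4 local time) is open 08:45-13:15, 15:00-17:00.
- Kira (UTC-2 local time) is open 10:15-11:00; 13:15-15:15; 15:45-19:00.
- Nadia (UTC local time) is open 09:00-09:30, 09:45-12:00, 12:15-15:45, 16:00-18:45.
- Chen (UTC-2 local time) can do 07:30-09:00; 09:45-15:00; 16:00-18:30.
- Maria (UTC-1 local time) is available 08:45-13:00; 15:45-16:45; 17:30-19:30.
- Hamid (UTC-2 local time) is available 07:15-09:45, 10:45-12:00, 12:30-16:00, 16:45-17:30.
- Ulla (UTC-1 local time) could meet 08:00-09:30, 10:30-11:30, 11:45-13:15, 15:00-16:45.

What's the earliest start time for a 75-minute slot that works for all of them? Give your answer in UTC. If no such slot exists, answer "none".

Ben in UTC: 12:45-17:15, 19:00-21:00 (add 4h to convert from UTC-4).
Kira in UTC: 12:15-13:00, 15:15-17:15, 17:45-21:00 (add 2h to convert from UTC-2).
Nadia in UTC: 09:00-09:30, 09:45-12:00, 12:15-15:45, 16:00-18:45.
Chen in UTC: 09:30-11:00, 11:45-17:00, 18:00-20:30 (add 2h to convert from UTC-2).
Maria in UTC: 09:45-14:00, 16:45-17:45, 18:30-20:30 (add 1h to convert from UTC-1).
Hamid in UTC: 09:15-11:45, 12:45-14:00, 14:30-18:00, 18:45-19:30 (add 2h to convert from UTC-2).
Ulla in UTC: 09:00-10:30, 11:30-12:30, 12:45-14:15, 16:00-17:45 (add 1h to convert from UTC-1).
Ben ∩ Kira: 12:45-13:00, 15:15-17:15, 19:00-21:00.
Ben ∩ Kira ∩ Nadia: 12:45-13:00, 15:15-15:45, 16:00-17:15.
Ben ∩ Kira ∩ Nadia ∩ Chen: 12:45-13:00, 15:15-15:45, 16:00-17:00.
Ben ∩ Kira ∩ Nadia ∩ Chen ∩ Maria: 12:45-13:00, 16:45-17:00.
Ben ∩ Kira ∩ Nadia ∩ Chen ∩ Maria ∩ Hamid: 12:45-13:00, 16:45-17:00.
Ben ∩ Kira ∩ Nadia ∩ Chen ∩ Maria ∩ Hamid ∩ Ulla: 12:45-13:00, 16:45-17:00.
Those are the intersection windows.
No common window is at least 75 minutes long.

none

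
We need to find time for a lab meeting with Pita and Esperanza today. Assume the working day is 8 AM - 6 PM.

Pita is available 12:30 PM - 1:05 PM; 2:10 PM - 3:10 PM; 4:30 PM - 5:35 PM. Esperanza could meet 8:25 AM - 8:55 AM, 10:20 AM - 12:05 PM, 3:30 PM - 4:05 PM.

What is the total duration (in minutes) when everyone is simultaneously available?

0

Pita ∩ Esperanza: ∅.
There is no time when everyone is free.
There is no common window, so the total is 0 minutes.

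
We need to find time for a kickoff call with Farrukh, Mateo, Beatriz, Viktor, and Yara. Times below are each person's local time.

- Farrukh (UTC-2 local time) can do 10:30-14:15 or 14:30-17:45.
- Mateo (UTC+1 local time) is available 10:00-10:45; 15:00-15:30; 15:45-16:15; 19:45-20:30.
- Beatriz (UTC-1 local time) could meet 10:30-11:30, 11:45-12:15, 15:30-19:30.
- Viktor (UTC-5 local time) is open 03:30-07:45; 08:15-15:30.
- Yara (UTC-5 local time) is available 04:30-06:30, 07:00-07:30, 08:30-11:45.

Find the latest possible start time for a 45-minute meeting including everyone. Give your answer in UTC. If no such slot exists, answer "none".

Farrukh in UTC: 12:30-16:15, 16:30-19:45 (add 2h to convert from UTC-2).
Mateo in UTC: 09:00-09:45, 14:00-14:30, 14:45-15:15, 18:45-19:30 (subtract 1h to convert from UTC+1).
Beatriz in UTC: 11:30-12:30, 12:45-13:15, 16:30-20:30 (add 1h to convert from UTC-1).
Viktor in UTC: 08:30-12:45, 13:15-20:30 (add 5h to convert from UTC-5).
Yara in UTC: 09:30-11:30, 12:00-12:30, 13:30-16:45 (add 5h to convert from UTC-5).
Farrukh ∩ Mateo: 14:00-14:30, 14:45-15:15, 18:45-19:30.
Farrukh ∩ Mateo ∩ Beatriz: 18:45-19:30.
Farrukh ∩ Mateo ∩ Beatriz ∩ Viktor: 18:45-19:30.
Farrukh ∩ Mateo ∩ Beatriz ∩ Viktor ∩ Yara: ∅.
There is no time when everyone is free.
No common window is at least 45 minutes long.

none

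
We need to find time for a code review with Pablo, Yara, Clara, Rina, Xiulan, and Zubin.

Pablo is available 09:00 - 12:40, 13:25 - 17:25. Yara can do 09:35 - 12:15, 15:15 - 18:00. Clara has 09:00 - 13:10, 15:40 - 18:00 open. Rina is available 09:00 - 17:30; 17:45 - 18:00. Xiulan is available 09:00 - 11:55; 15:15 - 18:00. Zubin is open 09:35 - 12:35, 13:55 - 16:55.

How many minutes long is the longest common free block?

140

Pablo ∩ Yara: 09:35-12:15, 15:15-17:25.
Pablo ∩ Yara ∩ Clara: 09:35-12:15, 15:40-17:25.
Pablo ∩ Yara ∩ Clara ∩ Rina: 09:35-12:15, 15:40-17:25.
Pablo ∩ Yara ∩ Clara ∩ Rina ∩ Xiulan: 09:35-11:55, 15:40-17:25.
Pablo ∩ Yara ∩ Clara ∩ Rina ∩ Xiulan ∩ Zubin: 09:35-11:55, 15:40-16:55.
Those are the intersection windows.
The longest is 09:35-11:55 at 140 minutes.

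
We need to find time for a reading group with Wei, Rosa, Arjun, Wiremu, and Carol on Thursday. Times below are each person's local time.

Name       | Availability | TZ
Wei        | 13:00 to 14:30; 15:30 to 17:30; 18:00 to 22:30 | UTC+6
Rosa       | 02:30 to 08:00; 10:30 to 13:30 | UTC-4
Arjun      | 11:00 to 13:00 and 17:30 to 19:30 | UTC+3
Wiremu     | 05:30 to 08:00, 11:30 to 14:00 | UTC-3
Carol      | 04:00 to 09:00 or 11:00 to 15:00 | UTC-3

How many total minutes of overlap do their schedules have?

150

Wei in UTC: 07:00-08:30, 09:30-11:30, 12:00-16:30 (subtract 6h to convert from UTC+6).
Rosa in UTC: 06:30-12:00, 14:30-17:30 (add 4h to convert from UTC-4).
Arjun in UTC: 08:00-10:00, 14:30-16:30 (subtract 3h to convert from UTC+3).
Wiremu in UTC: 08:30-11:00, 14:30-17:00 (add 3h to convert from UTC-3).
Carol in UTC: 07:00-12:00, 14:00-18:00 (add 3h to convert from UTC-3).
Wei ∩ Rosa: 07:00-08:30, 09:30-11:30, 14:30-16:30.
Wei ∩ Rosa ∩ Arjun: 08:00-08:30, 09:30-10:00, 14:30-16:30.
Wei ∩ Rosa ∩ Arjun ∩ Wiremu: 09:30-10:00, 14:30-16:30.
Wei ∩ Rosa ∩ Arjun ∩ Wiremu ∩ Carol: 09:30-10:00, 14:30-16:30.
So the common availability across everyone is 09:30-10:00, 14:30-16:30.
Summing the common windows: 30 + 120 = 150 minutes.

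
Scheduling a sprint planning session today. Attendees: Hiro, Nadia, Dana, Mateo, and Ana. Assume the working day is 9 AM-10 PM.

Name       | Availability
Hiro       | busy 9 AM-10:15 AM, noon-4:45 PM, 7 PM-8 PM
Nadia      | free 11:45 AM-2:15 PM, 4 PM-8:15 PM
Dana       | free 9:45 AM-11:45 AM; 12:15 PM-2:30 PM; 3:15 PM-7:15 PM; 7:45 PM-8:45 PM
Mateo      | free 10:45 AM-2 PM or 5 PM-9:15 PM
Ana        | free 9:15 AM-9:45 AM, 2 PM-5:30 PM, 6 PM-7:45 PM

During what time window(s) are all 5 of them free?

17:00-17:30, 18:00-19:00

Hiro free: 10:15-12:00, 16:45-19:00, 20:00-22:00 (invert busy blocks within the working day).
Nadia free: 11:45-14:15, 16:00-20:15.
Dana free: 09:45-11:45, 12:15-14:30, 15:15-19:15, 19:45-20:45.
Mateo free: 10:45-14:00, 17:00-21:15.
Ana free: 09:15-09:45, 14:00-17:30, 18:00-19:45.
Hiro ∩ Nadia: 11:45-12:00, 16:45-19:00, 20:00-20:15.
Hiro ∩ Nadia ∩ Dana: 16:45-19:00, 20:00-20:15.
Hiro ∩ Nadia ∩ Dana ∩ Mateo: 17:00-19:00, 20:00-20:15.
Hiro ∩ Nadia ∩ Dana ∩ Mateo ∩ Ana: 17:00-17:30, 18:00-19:00.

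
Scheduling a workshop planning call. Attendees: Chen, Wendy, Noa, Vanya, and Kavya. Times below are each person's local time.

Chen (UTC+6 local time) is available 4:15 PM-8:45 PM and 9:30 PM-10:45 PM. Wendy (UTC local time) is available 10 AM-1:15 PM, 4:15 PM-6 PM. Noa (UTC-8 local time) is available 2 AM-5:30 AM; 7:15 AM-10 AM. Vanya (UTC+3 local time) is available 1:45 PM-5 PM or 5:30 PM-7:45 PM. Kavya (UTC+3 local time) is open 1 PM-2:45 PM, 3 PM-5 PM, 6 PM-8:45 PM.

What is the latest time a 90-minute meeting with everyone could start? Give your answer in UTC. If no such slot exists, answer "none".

none

Chen in UTC: 10:15-14:45, 15:30-16:45 (subtract 6h to convert from UTC+6).
Wendy in UTC: 10:00-13:15, 16:15-18:00.
Noa in UTC: 10:00-13:30, 15:15-18:00 (add 8h to convert from UTC-8).
Vanya in UTC: 10:45-14:00, 14:30-16:45 (subtract 3h to convert from UTC+3).
Kavya in UTC: 10:00-11:45, 12:00-14:00, 15:00-17:45 (subtract 3h to convert from UTC+3).
Chen ∩ Wendy: 10:15-13:15, 16:15-16:45.
Chen ∩ Wendy ∩ Noa: 10:15-13:15, 16:15-16:45.
Chen ∩ Wendy ∩ Noa ∩ Vanya: 10:45-13:15, 16:15-16:45.
Chen ∩ Wendy ∩ Noa ∩ Vanya ∩ Kavya: 10:45-11:45, 12:00-13:15, 16:15-16:45.
No common window is at least 90 minutes long.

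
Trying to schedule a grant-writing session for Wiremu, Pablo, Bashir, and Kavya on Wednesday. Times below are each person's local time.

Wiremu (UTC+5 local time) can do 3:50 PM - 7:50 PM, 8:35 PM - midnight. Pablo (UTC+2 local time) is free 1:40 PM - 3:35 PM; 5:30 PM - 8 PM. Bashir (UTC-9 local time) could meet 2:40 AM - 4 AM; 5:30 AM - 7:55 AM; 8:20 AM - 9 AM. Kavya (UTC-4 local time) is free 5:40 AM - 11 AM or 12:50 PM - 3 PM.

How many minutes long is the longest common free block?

80

Wiremu in UTC: 10:50-14:50, 15:35-19:00 (subtract 5h to convert from UTC+5).
Pablo in UTC: 11:40-13:35, 15:30-18:00 (subtract 2h to convert from UTC+2).
Bashir in UTC: 11:40-13:00, 14:30-16:55, 17:20-18:00 (add 9h to convert from UTC-9).
Kavya in UTC: 09:40-15:00, 16:50-19:00 (add 4h to convert from UTC-4).
Wiremu ∩ Pablo: 11:40-13:35, 15:35-18:00.
Wiremu ∩ Pablo ∩ Bashir: 11:40-13:00, 15:35-16:55, 17:20-18:00.
Wiremu ∩ Pablo ∩ Bashir ∩ Kavya: 11:40-13:00, 16:50-16:55, 17:20-18:00.
The longest is 11:40-13:00 at 80 minutes.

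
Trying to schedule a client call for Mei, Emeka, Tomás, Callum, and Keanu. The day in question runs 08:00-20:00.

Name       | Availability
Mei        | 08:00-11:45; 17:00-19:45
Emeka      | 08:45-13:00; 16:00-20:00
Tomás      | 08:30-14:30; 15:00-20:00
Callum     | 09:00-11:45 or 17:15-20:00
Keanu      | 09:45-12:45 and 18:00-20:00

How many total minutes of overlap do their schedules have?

225

Mei ∩ Emeka: 08:45-11:45, 17:00-19:45.
Mei ∩ Emeka ∩ Tomás: 08:45-11:45, 17:00-19:45.
Mei ∩ Emeka ∩ Tomás ∩ Callum: 09:00-11:45, 17:15-19:45.
Mei ∩ Emeka ∩ Tomás ∩ Callum ∩ Keanu: 09:45-11:45, 18:00-19:45.
Summing the common windows: 120 + 105 = 225 minutes.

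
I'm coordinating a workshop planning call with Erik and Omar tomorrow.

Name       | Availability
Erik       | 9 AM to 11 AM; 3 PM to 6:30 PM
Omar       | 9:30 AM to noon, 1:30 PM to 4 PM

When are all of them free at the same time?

09:30-11:00, 15:00-16:00

Erik ∩ Omar: 09:30-11:00, 15:00-16:00.
Those are the intersection windows.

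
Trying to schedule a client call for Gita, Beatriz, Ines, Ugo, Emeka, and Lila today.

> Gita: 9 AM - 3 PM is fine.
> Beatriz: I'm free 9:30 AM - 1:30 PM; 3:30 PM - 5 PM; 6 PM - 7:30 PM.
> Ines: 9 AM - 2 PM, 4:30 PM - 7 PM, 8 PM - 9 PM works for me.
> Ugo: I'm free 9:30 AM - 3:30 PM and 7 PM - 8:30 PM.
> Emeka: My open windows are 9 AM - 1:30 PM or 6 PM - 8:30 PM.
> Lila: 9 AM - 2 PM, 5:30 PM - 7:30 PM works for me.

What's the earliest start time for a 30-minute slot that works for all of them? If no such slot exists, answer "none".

Gita ∩ Beatriz: 09:30-13:30.
Gita ∩ Beatriz ∩ Ines: 09:30-13:30.
Gita ∩ Beatriz ∩ Ines ∩ Ugo: 09:30-13:30.
Gita ∩ Beatriz ∩ Ines ∩ Ugo ∩ Emeka: 09:30-13:30.
Gita ∩ Beatriz ∩ Ines ∩ Ugo ∩ Emeka ∩ Lila: 09:30-13:30.
So the common availability across everyone is 09:30-13:30.
The first common window of at least 30 minutes is 09:30-13:30, so the earliest start is 09:30.

09:30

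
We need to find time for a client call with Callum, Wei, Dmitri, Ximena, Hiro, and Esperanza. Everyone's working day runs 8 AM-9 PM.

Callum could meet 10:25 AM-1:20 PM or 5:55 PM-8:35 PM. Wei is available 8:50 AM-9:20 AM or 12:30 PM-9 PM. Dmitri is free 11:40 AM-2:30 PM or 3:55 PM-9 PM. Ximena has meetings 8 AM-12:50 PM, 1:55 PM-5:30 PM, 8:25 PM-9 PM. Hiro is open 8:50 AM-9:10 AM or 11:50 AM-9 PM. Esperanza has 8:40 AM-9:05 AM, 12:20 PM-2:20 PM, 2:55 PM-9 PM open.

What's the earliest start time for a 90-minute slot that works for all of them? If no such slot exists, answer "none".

Callum free: 10:25-13:20, 17:55-20:35.
Wei free: 08:50-09:20, 12:30-21:00.
Dmitri free: 11:40-14:30, 15:55-21:00.
Ximena free: 12:50-13:55, 17:30-20:25 (invert busy blocks within the working day).
Hiro free: 08:50-09:10, 11:50-21:00.
Esperanza free: 08:40-09:05, 12:20-14:20, 14:55-21:00.
Callum ∩ Wei: 12:30-13:20, 17:55-20:35.
Callum ∩ Wei ∩ Dmitri: 12:30-13:20, 17:55-20:35.
Callum ∩ Wei ∩ Dmitri ∩ Ximena: 12:50-13:20, 17:55-20:25.
Callum ∩ Wei ∩ Dmitri ∩ Ximena ∩ Hiro: 12:50-13:20, 17:55-20:25.
Callum ∩ Wei ∩ Dmitri ∩ Ximena ∩ Hiro ∩ Esperanza: 12:50-13:20, 17:55-20:25.
The first common window of at least 90 minutes is 17:55-20:25, so the earliest start is 17:55.

17:55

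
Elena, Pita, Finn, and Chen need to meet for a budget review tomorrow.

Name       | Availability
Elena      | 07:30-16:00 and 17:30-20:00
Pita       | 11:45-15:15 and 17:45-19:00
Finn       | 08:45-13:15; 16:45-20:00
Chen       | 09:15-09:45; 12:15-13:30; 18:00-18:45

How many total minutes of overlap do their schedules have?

105

Elena ∩ Pita: 11:45-15:15, 17:45-19:00.
Elena ∩ Pita ∩ Finn: 11:45-13:15, 17:45-19:00.
Elena ∩ Pita ∩ Finn ∩ Chen: 12:15-13:15, 18:00-18:45.
Summing the common windows: 60 + 45 = 105 minutes.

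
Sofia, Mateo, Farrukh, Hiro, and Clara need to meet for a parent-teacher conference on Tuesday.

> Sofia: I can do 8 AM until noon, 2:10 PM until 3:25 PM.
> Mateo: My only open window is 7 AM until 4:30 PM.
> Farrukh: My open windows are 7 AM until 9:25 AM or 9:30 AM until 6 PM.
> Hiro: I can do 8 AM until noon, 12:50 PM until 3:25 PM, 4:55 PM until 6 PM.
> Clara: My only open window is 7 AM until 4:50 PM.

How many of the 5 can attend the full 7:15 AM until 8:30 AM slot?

Mateo, Farrukh, and Clara can make the full 07:15-08:30 slot — that's 3.

3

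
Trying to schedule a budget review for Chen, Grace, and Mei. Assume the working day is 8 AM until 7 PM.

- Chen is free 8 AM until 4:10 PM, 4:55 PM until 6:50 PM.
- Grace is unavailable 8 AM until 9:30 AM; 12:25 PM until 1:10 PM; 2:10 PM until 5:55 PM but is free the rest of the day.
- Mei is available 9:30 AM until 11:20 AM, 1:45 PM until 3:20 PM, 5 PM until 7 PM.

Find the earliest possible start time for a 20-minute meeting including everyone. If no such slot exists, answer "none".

Chen free: 08:00-16:10, 16:55-18:50.
Grace free: 09:30-12:25, 13:10-14:10, 17:55-19:00 (invert busy blocks within the working day).
Mei free: 09:30-11:20, 13:45-15:20, 17:00-19:00.
Chen ∩ Grace: 09:30-12:25, 13:10-14:10, 17:55-18:50.
Chen ∩ Grace ∩ Mei: 09:30-11:20, 13:45-14:10, 17:55-18:50.
The first common window of at least 20 minutes is 09:30-11:20, so the earliest start is 09:30.

09:30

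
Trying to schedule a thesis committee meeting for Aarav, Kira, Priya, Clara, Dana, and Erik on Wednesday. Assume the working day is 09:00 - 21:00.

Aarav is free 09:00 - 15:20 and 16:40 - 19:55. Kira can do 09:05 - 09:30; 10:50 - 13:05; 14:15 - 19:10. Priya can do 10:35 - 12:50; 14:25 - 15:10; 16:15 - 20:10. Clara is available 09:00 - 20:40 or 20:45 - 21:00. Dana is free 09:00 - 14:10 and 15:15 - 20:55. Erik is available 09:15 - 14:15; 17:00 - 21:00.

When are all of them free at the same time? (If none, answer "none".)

10:50-12:50, 17:00-19:10

Aarav ∩ Kira: 09:05-09:30, 10:50-13:05, 14:15-15:20, 16:40-19:10.
Aarav ∩ Kira ∩ Priya: 10:50-12:50, 14:25-15:10, 16:40-19:10.
Aarav ∩ Kira ∩ Priya ∩ Clara: 10:50-12:50, 14:25-15:10, 16:40-19:10.
Aarav ∩ Kira ∩ Priya ∩ Clara ∩ Dana: 10:50-12:50, 16:40-19:10.
Aarav ∩ Kira ∩ Priya ∩ Clara ∩ Dana ∩ Erik: 10:50-12:50, 17:00-19:10.
Those are the intersection windows.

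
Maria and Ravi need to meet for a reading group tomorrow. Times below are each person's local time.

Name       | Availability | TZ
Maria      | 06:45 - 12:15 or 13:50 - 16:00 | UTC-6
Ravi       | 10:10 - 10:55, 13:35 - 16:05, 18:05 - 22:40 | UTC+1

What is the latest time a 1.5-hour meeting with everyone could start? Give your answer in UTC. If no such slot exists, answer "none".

Maria in UTC: 12:45-18:15, 19:50-22:00 (add 6h to convert from UTC-6).
Ravi in UTC: 09:10-09:55, 12:35-15:05, 17:05-21:40 (subtract 1h to convert from UTC+1).
Maria ∩ Ravi: 12:45-15:05, 17:05-18:15, 19:50-21:40.
So the common availability across everyone is 12:45-15:05, 17:05-18:15, 19:50-21:40.
The last common window of at least 90 minutes is 19:50-21:40; a 90-minute meeting can start as late as 20:10 and still end by 21:40.

20:10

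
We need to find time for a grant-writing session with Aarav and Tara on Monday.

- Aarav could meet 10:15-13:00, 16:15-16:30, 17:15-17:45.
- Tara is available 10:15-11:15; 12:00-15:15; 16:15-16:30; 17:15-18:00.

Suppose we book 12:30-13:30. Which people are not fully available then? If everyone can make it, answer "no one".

Aarav

Aarav: not fully free for 12:30-13:30. Tara: free for 12:30-13:30.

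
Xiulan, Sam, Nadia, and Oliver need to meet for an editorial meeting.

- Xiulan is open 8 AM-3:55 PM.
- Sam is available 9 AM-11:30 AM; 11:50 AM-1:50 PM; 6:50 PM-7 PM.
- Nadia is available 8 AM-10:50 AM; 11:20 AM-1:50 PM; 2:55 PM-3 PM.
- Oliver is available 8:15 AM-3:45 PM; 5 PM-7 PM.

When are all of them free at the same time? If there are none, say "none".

09:00-10:50, 11:20-11:30, 11:50-13:50

Xiulan ∩ Sam: 09:00-11:30, 11:50-13:50.
Xiulan ∩ Sam ∩ Nadia: 09:00-10:50, 11:20-11:30, 11:50-13:50.
Xiulan ∩ Sam ∩ Nadia ∩ Oliver: 09:00-10:50, 11:20-11:30, 11:50-13:50.
So the common availability across everyone is 09:00-10:50, 11:20-11:30, 11:50-13:50.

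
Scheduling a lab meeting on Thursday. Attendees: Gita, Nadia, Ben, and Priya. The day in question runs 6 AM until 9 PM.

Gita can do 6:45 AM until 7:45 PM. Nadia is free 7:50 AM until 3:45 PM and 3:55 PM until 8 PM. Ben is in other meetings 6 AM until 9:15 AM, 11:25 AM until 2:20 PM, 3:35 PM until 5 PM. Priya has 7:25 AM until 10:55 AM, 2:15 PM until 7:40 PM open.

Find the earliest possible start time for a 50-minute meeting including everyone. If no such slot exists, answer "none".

09:15

Gita free: 06:45-19:45.
Nadia free: 07:50-15:45, 15:55-20:00.
Ben free: 09:15-11:25, 14:20-15:35, 17:00-21:00 (invert busy blocks within the working day).
Priya free: 07:25-10:55, 14:15-19:40.
Gita ∩ Nadia: 07:50-15:45, 15:55-19:45.
Gita ∩ Nadia ∩ Ben: 09:15-11:25, 14:20-15:35, 17:00-19:45.
Gita ∩ Nadia ∩ Ben ∩ Priya: 09:15-10:55, 14:20-15:35, 17:00-19:40.
So the common availability across everyone is 09:15-10:55, 14:20-15:35, 17:00-19:40.
The first common window of at least 50 minutes is 09:15-10:55, so the earliest start is 09:15.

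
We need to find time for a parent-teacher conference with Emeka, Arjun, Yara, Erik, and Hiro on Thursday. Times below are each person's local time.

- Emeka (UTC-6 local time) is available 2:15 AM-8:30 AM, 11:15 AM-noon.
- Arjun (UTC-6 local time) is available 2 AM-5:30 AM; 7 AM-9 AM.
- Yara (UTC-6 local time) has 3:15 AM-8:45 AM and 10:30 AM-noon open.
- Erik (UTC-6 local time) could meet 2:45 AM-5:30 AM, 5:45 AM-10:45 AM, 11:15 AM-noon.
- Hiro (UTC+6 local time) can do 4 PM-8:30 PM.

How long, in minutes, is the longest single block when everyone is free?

90

Emeka in UTC: 08:15-14:30, 17:15-18:00 (add 6h to convert from UTC-6).
Arjun in UTC: 08:00-11:30, 13:00-15:00 (add 6h to convert from UTC-6).
Yara in UTC: 09:15-14:45, 16:30-18:00 (add 6h to convert from UTC-6).
Erik in UTC: 08:45-11:30, 11:45-16:45, 17:15-18:00 (add 6h to convert from UTC-6).
Hiro in UTC: 10:00-14:30 (subtract 6h to convert from UTC+6).
Emeka ∩ Arjun: 08:15-11:30, 13:00-14:30.
Emeka ∩ Arjun ∩ Yara: 09:15-11:30, 13:00-14:30.
Emeka ∩ Arjun ∩ Yara ∩ Erik: 09:15-11:30, 13:00-14:30.
Emeka ∩ Arjun ∩ Yara ∩ Erik ∩ Hiro: 10:00-11:30, 13:00-14:30.
So the common availability across everyone is 10:00-11:30, 13:00-14:30.
The longest is 10:00-11:30 at 90 minutes.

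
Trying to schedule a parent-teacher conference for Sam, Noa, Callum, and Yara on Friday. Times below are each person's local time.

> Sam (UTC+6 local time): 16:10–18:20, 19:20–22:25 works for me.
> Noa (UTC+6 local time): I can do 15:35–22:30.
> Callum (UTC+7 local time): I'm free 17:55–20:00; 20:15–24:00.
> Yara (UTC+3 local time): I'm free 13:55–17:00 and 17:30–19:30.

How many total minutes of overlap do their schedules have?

Sam in UTC: 10:10-12:20, 13:20-16:25 (subtract 6h to convert from UTC+6).
Noa in UTC: 09:35-16:30 (subtract 6h to convert from UTC+6).
Callum in UTC: 10:55-13:00, 13:15-17:00 (subtract 7h to convert from UTC+7).
Yara in UTC: 10:55-14:00, 14:30-16:30 (subtract 3h to convert from UTC+3).
Sam ∩ Noa: 10:10-12:20, 13:20-16:25.
Sam ∩ Noa ∩ Callum: 10:55-12:20, 13:20-16:25.
Sam ∩ Noa ∩ Callum ∩ Yara: 10:55-12:20, 13:20-14:00, 14:30-16:25.
Summing the common windows: 85 + 40 + 115 = 240 minutes.

240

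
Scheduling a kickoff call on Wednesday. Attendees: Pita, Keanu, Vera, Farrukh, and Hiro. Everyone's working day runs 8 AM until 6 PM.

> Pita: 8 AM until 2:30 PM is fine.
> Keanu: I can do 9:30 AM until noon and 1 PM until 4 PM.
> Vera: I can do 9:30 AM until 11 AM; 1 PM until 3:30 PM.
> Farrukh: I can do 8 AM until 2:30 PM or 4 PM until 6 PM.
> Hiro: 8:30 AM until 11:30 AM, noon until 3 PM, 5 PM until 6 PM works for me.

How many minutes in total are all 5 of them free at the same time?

Pita ∩ Keanu: 09:30-12:00, 13:00-14:30.
Pita ∩ Keanu ∩ Vera: 09:30-11:00, 13:00-14:30.
Pita ∩ Keanu ∩ Vera ∩ Farrukh: 09:30-11:00, 13:00-14:30.
Pita ∩ Keanu ∩ Vera ∩ Farrukh ∩ Hiro: 09:30-11:00, 13:00-14:30.
So the common availability across everyone is 09:30-11:00, 13:00-14:30.
Summing the common windows: 90 + 90 = 180 minutes.

180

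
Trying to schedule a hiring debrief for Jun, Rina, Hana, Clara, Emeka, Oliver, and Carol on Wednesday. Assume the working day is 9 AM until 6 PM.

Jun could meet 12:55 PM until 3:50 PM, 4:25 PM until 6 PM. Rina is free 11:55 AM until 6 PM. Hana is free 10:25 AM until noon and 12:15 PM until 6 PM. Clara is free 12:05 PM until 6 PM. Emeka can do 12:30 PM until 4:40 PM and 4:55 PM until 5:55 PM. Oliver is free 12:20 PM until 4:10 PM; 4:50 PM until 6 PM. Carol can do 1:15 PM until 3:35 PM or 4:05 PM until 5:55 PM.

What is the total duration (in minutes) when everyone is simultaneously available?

200

Jun ∩ Rina: 12:55-15:50, 16:25-18:00.
Jun ∩ Rina ∩ Hana: 12:55-15:50, 16:25-18:00.
Jun ∩ Rina ∩ Hana ∩ Clara: 12:55-15:50, 16:25-18:00.
Jun ∩ Rina ∩ Hana ∩ Clara ∩ Emeka: 12:55-15:50, 16:25-16:40, 16:55-17:55.
Jun ∩ Rina ∩ Hana ∩ Clara ∩ Emeka ∩ Oliver: 12:55-15:50, 16:55-17:55.
Jun ∩ Rina ∩ Hana ∩ Clara ∩ Emeka ∩ Oliver ∩ Carol: 13:15-15:35, 16:55-17:55.
Those are the intersection windows.
Summing the common windows: 140 + 60 = 200 minutes.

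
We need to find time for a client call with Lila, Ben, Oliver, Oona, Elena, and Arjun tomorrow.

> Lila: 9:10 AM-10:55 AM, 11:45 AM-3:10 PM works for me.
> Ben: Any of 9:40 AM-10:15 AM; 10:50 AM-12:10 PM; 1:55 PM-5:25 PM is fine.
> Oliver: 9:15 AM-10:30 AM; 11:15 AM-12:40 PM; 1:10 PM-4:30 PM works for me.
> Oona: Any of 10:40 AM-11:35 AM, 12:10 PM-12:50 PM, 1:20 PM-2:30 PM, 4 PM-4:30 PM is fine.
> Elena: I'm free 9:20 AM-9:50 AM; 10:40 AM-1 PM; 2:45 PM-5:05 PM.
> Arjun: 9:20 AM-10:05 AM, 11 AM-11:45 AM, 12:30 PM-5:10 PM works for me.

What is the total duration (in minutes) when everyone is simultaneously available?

0

Lila ∩ Ben: 09:40-10:15, 10:50-10:55, 11:45-12:10, 13:55-15:10.
Lila ∩ Ben ∩ Oliver: 09:40-10:15, 11:45-12:10, 13:55-15:10.
Lila ∩ Ben ∩ Oliver ∩ Oona: 13:55-14:30.
Lila ∩ Ben ∩ Oliver ∩ Oona ∩ Elena: ∅.
Lila ∩ Ben ∩ Oliver ∩ Oona ∩ Elena ∩ Arjun: ∅.
There is no time when everyone is free.
There is no common window, so the total is 0 minutes.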